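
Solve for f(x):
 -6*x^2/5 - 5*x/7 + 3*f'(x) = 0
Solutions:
 f(x) = C1 + 2*x^3/15 + 5*x^2/42


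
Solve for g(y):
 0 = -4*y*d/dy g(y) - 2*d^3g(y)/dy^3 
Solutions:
 g(y) = C1 + Integral(C2*airyai(-2^(1/3)*y) + C3*airybi(-2^(1/3)*y), y)


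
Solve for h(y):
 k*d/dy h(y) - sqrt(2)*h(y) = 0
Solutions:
 h(y) = C1*exp(sqrt(2)*y/k)


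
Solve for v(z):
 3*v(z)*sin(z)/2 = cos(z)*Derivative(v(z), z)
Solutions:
 v(z) = C1/cos(z)^(3/2)


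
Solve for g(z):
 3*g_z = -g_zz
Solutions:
 g(z) = C1 + C2*exp(-3*z)


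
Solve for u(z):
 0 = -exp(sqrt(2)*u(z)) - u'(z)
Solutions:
 u(z) = sqrt(2)*(2*log(1/(C1 + z)) - log(2))/4


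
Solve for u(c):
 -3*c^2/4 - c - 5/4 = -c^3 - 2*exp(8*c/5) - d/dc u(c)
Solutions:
 u(c) = C1 - c^4/4 + c^3/4 + c^2/2 + 5*c/4 - 5*exp(8*c/5)/4


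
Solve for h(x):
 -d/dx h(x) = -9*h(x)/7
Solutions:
 h(x) = C1*exp(9*x/7)


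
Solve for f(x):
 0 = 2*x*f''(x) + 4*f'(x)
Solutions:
 f(x) = C1 + C2/x


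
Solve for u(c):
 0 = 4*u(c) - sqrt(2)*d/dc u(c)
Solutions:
 u(c) = C1*exp(2*sqrt(2)*c)


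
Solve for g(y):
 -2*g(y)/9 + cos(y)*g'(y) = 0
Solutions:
 g(y) = C1*(sin(y) + 1)^(1/9)/(sin(y) - 1)^(1/9)


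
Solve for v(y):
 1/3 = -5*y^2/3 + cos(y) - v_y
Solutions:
 v(y) = C1 - 5*y^3/9 - y/3 + sin(y)


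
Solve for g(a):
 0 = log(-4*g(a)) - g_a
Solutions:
 -Integral(1/(log(-_y) + 2*log(2)), (_y, g(a))) = C1 - a


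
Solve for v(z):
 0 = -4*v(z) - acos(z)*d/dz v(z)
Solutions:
 v(z) = C1*exp(-4*Integral(1/acos(z), z))


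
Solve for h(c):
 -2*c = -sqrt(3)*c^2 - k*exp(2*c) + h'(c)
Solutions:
 h(c) = C1 + sqrt(3)*c^3/3 - c^2 + k*exp(2*c)/2


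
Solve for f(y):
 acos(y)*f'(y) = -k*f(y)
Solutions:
 f(y) = C1*exp(-k*Integral(1/acos(y), y))


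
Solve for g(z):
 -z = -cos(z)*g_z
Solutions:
 g(z) = C1 + Integral(z/cos(z), z)


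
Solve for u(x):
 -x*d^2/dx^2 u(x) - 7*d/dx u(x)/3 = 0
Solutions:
 u(x) = C1 + C2/x^(4/3)


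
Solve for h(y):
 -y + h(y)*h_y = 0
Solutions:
 h(y) = -sqrt(C1 + y^2)
 h(y) = sqrt(C1 + y^2)


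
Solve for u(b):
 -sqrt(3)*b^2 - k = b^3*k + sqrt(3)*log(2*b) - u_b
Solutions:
 u(b) = C1 + b^4*k/4 + sqrt(3)*b^3/3 + b*k + sqrt(3)*b*log(b) - sqrt(3)*b + sqrt(3)*b*log(2)


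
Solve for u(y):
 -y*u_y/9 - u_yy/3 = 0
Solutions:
 u(y) = C1 + C2*erf(sqrt(6)*y/6)


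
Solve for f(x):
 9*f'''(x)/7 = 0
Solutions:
 f(x) = C1 + C2*x + C3*x^2


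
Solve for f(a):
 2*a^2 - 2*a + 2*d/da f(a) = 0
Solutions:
 f(a) = C1 - a^3/3 + a^2/2


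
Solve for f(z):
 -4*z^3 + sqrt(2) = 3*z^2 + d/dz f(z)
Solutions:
 f(z) = C1 - z^4 - z^3 + sqrt(2)*z


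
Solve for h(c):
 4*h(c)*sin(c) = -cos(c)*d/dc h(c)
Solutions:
 h(c) = C1*cos(c)^4


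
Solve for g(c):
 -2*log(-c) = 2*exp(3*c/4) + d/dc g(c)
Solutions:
 g(c) = C1 - 2*c*log(-c) + 2*c - 8*exp(3*c/4)/3


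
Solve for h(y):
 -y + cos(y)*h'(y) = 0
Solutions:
 h(y) = C1 + Integral(y/cos(y), y)


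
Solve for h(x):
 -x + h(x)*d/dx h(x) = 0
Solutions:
 h(x) = -sqrt(C1 + x^2)
 h(x) = sqrt(C1 + x^2)


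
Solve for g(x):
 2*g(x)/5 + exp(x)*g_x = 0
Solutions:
 g(x) = C1*exp(2*exp(-x)/5)


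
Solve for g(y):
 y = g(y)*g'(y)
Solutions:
 g(y) = -sqrt(C1 + y^2)
 g(y) = sqrt(C1 + y^2)


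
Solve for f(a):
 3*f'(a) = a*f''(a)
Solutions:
 f(a) = C1 + C2*a^4


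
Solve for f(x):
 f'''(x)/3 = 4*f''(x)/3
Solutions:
 f(x) = C1 + C2*x + C3*exp(4*x)


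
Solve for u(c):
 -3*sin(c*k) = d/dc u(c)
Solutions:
 u(c) = C1 + 3*cos(c*k)/k


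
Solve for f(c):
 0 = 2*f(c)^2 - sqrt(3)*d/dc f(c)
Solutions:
 f(c) = -3/(C1 + 2*sqrt(3)*c)


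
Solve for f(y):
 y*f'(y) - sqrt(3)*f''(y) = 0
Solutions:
 f(y) = C1 + C2*erfi(sqrt(2)*3^(3/4)*y/6)


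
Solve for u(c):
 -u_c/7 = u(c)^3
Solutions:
 u(c) = -sqrt(2)*sqrt(-1/(C1 - 7*c))/2
 u(c) = sqrt(2)*sqrt(-1/(C1 - 7*c))/2


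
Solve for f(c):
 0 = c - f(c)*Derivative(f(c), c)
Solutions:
 f(c) = -sqrt(C1 + c^2)
 f(c) = sqrt(C1 + c^2)


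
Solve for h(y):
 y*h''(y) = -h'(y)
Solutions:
 h(y) = C1 + C2*log(y)


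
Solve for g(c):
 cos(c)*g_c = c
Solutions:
 g(c) = C1 + Integral(c/cos(c), c)


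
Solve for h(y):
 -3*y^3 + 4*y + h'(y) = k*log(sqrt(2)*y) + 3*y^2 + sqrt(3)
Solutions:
 h(y) = C1 + k*y*log(y) - k*y + k*y*log(2)/2 + 3*y^4/4 + y^3 - 2*y^2 + sqrt(3)*y


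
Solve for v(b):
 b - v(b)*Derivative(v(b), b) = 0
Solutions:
 v(b) = -sqrt(C1 + b^2)
 v(b) = sqrt(C1 + b^2)


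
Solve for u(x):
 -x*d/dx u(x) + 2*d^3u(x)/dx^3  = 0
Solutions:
 u(x) = C1 + Integral(C2*airyai(2^(2/3)*x/2) + C3*airybi(2^(2/3)*x/2), x)


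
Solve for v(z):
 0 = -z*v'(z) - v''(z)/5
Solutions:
 v(z) = C1 + C2*erf(sqrt(10)*z/2)


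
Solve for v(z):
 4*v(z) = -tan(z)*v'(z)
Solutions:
 v(z) = C1/sin(z)^4


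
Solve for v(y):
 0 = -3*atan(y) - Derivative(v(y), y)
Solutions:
 v(y) = C1 - 3*y*atan(y) + 3*log(y^2 + 1)/2


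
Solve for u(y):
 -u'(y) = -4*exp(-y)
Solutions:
 u(y) = C1 - 4*exp(-y)


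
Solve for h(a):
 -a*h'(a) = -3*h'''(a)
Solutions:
 h(a) = C1 + Integral(C2*airyai(3^(2/3)*a/3) + C3*airybi(3^(2/3)*a/3), a)


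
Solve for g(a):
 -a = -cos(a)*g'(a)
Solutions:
 g(a) = C1 + Integral(a/cos(a), a)


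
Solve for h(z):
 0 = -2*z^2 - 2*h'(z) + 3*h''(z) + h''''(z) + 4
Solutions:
 h(z) = C1 + C2*exp(z*(-(1 + sqrt(2))^(1/3) + (1 + sqrt(2))^(-1/3))/2)*sin(sqrt(3)*z*((1 + sqrt(2))^(-1/3) + (1 + sqrt(2))^(1/3))/2) + C3*exp(z*(-(1 + sqrt(2))^(1/3) + (1 + sqrt(2))^(-1/3))/2)*cos(sqrt(3)*z*((1 + sqrt(2))^(-1/3) + (1 + sqrt(2))^(1/3))/2) + C4*exp(-z*(-(1 + sqrt(2))^(1/3) + (1 + sqrt(2))^(-1/3))) - z^3/3 - 3*z^2/2 - 5*z/2


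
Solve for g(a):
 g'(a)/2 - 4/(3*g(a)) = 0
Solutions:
 g(a) = -sqrt(C1 + 48*a)/3
 g(a) = sqrt(C1 + 48*a)/3


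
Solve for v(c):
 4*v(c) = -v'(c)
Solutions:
 v(c) = C1*exp(-4*c)


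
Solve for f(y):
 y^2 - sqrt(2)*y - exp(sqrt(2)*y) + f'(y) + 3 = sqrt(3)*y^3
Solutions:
 f(y) = C1 + sqrt(3)*y^4/4 - y^3/3 + sqrt(2)*y^2/2 - 3*y + sqrt(2)*exp(sqrt(2)*y)/2


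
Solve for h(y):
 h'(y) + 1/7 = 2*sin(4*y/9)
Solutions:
 h(y) = C1 - y/7 - 9*cos(4*y/9)/2


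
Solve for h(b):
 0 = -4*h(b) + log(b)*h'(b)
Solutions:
 h(b) = C1*exp(4*li(b))


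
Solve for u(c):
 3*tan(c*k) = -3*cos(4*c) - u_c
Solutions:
 u(c) = C1 - 3*Piecewise((-log(cos(c*k))/k, Ne(k, 0)), (0, True)) - 3*sin(4*c)/4


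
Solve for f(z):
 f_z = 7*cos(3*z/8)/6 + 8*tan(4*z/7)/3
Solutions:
 f(z) = C1 - 14*log(cos(4*z/7))/3 + 28*sin(3*z/8)/9


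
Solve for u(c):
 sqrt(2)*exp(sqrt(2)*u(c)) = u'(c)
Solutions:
 u(c) = sqrt(2)*(2*log(-1/(C1 + sqrt(2)*c)) - log(2))/4


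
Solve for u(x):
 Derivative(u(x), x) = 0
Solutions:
 u(x) = C1


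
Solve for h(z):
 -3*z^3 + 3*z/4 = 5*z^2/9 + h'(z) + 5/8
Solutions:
 h(z) = C1 - 3*z^4/4 - 5*z^3/27 + 3*z^2/8 - 5*z/8


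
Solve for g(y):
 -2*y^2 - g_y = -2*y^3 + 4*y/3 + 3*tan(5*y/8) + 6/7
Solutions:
 g(y) = C1 + y^4/2 - 2*y^3/3 - 2*y^2/3 - 6*y/7 + 24*log(cos(5*y/8))/5


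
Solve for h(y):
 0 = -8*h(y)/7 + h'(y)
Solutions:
 h(y) = C1*exp(8*y/7)


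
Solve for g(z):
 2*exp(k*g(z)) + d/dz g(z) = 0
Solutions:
 g(z) = Piecewise((log(1/(C1*k + 2*k*z))/k, Ne(k, 0)), (nan, True))
 g(z) = Piecewise((C1 - 2*z, Eq(k, 0)), (nan, True))


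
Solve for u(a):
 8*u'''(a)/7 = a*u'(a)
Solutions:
 u(a) = C1 + Integral(C2*airyai(7^(1/3)*a/2) + C3*airybi(7^(1/3)*a/2), a)


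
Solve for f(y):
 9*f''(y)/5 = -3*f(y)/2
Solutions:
 f(y) = C1*sin(sqrt(30)*y/6) + C2*cos(sqrt(30)*y/6)


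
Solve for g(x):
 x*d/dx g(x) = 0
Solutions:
 g(x) = C1


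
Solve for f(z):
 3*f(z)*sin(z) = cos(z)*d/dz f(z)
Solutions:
 f(z) = C1/cos(z)^3


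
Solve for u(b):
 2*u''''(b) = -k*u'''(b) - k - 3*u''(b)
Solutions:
 u(b) = C1 + C2*b + C3*exp(b*(-k + sqrt(k^2 - 24))/4) + C4*exp(-b*(k + sqrt(k^2 - 24))/4) - b^2*k/6


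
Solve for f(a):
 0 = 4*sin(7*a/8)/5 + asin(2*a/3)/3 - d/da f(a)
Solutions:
 f(a) = C1 + a*asin(2*a/3)/3 + sqrt(9 - 4*a^2)/6 - 32*cos(7*a/8)/35


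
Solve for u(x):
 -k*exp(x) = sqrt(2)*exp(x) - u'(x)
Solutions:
 u(x) = C1 + k*exp(x) + sqrt(2)*exp(x)


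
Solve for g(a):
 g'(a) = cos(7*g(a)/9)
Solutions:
 -a - 9*log(sin(7*g(a)/9) - 1)/14 + 9*log(sin(7*g(a)/9) + 1)/14 = C1


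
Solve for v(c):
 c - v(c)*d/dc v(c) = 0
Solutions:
 v(c) = -sqrt(C1 + c^2)
 v(c) = sqrt(C1 + c^2)


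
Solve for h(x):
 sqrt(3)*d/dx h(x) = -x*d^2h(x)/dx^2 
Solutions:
 h(x) = C1 + C2*x^(1 - sqrt(3))


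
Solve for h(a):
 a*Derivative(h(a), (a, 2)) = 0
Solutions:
 h(a) = C1 + C2*a


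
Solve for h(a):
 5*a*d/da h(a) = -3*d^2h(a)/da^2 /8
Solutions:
 h(a) = C1 + C2*erf(2*sqrt(15)*a/3)


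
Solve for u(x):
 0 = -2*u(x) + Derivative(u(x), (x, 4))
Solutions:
 u(x) = C1*exp(-2^(1/4)*x) + C2*exp(2^(1/4)*x) + C3*sin(2^(1/4)*x) + C4*cos(2^(1/4)*x)


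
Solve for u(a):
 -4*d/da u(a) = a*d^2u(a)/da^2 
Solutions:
 u(a) = C1 + C2/a^3


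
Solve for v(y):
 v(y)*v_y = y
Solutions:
 v(y) = -sqrt(C1 + y^2)
 v(y) = sqrt(C1 + y^2)


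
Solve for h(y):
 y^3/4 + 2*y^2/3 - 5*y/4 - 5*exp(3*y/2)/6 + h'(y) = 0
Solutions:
 h(y) = C1 - y^4/16 - 2*y^3/9 + 5*y^2/8 + 5*exp(3*y/2)/9


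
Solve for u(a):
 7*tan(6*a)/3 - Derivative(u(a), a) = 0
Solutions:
 u(a) = C1 - 7*log(cos(6*a))/18


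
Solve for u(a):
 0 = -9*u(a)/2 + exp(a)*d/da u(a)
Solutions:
 u(a) = C1*exp(-9*exp(-a)/2)


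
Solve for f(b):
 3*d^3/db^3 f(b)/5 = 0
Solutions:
 f(b) = C1 + C2*b + C3*b^2


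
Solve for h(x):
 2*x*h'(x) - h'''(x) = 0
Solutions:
 h(x) = C1 + Integral(C2*airyai(2^(1/3)*x) + C3*airybi(2^(1/3)*x), x)


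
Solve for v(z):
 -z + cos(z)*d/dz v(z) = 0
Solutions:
 v(z) = C1 + Integral(z/cos(z), z)


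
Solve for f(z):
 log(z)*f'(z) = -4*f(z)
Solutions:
 f(z) = C1*exp(-4*li(z))


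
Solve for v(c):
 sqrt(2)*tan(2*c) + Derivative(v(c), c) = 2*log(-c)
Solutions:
 v(c) = C1 + 2*c*log(-c) - 2*c + sqrt(2)*log(cos(2*c))/2


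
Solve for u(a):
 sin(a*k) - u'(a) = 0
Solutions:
 u(a) = C1 - cos(a*k)/k


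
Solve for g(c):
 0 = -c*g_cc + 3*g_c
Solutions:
 g(c) = C1 + C2*c^4


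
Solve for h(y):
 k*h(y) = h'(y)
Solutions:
 h(y) = C1*exp(k*y)


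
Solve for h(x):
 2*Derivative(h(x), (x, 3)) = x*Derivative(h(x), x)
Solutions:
 h(x) = C1 + Integral(C2*airyai(2^(2/3)*x/2) + C3*airybi(2^(2/3)*x/2), x)


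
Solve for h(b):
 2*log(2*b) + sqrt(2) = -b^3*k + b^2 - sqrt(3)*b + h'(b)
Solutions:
 h(b) = C1 + b^4*k/4 - b^3/3 + sqrt(3)*b^2/2 + 2*b*log(b) - 2*b + b*log(4) + sqrt(2)*b


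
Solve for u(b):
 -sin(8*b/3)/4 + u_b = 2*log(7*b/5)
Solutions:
 u(b) = C1 + 2*b*log(b) - 2*b*log(5) - 2*b + 2*b*log(7) - 3*cos(8*b/3)/32


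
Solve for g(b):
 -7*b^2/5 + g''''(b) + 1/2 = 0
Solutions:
 g(b) = C1 + C2*b + C3*b^2 + C4*b^3 + 7*b^6/1800 - b^4/48


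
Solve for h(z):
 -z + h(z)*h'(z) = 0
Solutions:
 h(z) = -sqrt(C1 + z^2)
 h(z) = sqrt(C1 + z^2)


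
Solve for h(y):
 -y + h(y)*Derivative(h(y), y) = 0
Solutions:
 h(y) = -sqrt(C1 + y^2)
 h(y) = sqrt(C1 + y^2)


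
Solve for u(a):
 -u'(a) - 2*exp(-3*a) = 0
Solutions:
 u(a) = C1 + 2*exp(-3*a)/3


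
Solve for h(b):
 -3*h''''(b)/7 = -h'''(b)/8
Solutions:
 h(b) = C1 + C2*b + C3*b^2 + C4*exp(7*b/24)


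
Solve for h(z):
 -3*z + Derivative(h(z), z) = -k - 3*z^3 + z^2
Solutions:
 h(z) = C1 - k*z - 3*z^4/4 + z^3/3 + 3*z^2/2


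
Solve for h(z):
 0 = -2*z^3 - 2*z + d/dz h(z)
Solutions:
 h(z) = C1 + z^4/2 + z^2


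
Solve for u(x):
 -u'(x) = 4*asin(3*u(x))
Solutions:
 Integral(1/asin(3*_y), (_y, u(x))) = C1 - 4*x


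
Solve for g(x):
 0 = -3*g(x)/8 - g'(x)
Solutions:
 g(x) = C1*exp(-3*x/8)


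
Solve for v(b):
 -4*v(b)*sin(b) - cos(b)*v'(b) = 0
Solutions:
 v(b) = C1*cos(b)^4


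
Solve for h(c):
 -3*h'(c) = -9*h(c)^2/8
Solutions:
 h(c) = -8/(C1 + 3*c)


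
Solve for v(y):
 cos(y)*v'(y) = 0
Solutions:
 v(y) = C1


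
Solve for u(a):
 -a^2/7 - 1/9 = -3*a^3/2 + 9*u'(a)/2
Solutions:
 u(a) = C1 + a^4/12 - 2*a^3/189 - 2*a/81


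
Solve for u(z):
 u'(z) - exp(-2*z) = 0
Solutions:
 u(z) = C1 - exp(-2*z)/2


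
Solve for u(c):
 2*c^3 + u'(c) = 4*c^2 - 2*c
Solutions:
 u(c) = C1 - c^4/2 + 4*c^3/3 - c^2


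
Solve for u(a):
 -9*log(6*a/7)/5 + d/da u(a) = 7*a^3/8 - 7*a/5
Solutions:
 u(a) = C1 + 7*a^4/32 - 7*a^2/10 + 9*a*log(a)/5 - 9*a*log(7)/5 - 9*a/5 + 9*a*log(6)/5


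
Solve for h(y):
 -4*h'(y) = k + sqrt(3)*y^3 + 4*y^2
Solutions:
 h(y) = C1 - k*y/4 - sqrt(3)*y^4/16 - y^3/3


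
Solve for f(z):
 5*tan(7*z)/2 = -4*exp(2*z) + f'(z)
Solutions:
 f(z) = C1 + 2*exp(2*z) - 5*log(cos(7*z))/14


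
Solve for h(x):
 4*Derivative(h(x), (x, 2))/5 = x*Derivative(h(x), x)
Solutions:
 h(x) = C1 + C2*erfi(sqrt(10)*x/4)


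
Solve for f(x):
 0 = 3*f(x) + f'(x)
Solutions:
 f(x) = C1*exp(-3*x)


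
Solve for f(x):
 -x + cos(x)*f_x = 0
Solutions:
 f(x) = C1 + Integral(x/cos(x), x)


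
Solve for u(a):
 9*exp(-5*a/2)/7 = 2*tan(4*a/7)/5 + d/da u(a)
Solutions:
 u(a) = C1 - 7*log(tan(4*a/7)^2 + 1)/20 - 18*exp(-5*a/2)/35


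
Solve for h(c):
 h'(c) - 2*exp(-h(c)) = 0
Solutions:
 h(c) = log(C1 + 2*c)


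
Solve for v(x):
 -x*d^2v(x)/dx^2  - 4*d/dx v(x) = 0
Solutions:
 v(x) = C1 + C2/x^3


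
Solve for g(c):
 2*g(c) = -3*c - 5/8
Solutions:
 g(c) = -3*c/2 - 5/16


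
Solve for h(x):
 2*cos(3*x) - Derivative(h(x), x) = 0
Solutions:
 h(x) = C1 + 2*sin(3*x)/3


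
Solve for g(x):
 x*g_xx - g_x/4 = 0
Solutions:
 g(x) = C1 + C2*x^(5/4)


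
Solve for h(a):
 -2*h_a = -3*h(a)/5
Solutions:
 h(a) = C1*exp(3*a/10)


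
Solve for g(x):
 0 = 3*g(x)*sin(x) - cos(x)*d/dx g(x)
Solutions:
 g(x) = C1/cos(x)^3


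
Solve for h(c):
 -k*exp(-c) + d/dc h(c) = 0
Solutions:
 h(c) = C1 - k*exp(-c)


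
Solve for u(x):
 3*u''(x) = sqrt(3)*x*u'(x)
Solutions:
 u(x) = C1 + C2*erfi(sqrt(2)*3^(3/4)*x/6)


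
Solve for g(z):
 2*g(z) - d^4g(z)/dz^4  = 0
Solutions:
 g(z) = C1*exp(-2^(1/4)*z) + C2*exp(2^(1/4)*z) + C3*sin(2^(1/4)*z) + C4*cos(2^(1/4)*z)


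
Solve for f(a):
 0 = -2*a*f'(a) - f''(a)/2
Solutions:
 f(a) = C1 + C2*erf(sqrt(2)*a)


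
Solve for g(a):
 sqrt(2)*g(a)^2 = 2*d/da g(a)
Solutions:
 g(a) = -2/(C1 + sqrt(2)*a)


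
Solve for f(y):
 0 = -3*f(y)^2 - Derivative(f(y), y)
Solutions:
 f(y) = 1/(C1 + 3*y)


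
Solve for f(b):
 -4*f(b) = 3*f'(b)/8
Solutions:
 f(b) = C1*exp(-32*b/3)


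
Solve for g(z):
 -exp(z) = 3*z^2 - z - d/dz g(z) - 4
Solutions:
 g(z) = C1 + z^3 - z^2/2 - 4*z + exp(z)


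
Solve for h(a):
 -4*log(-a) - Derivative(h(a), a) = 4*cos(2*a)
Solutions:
 h(a) = C1 - 4*a*log(-a) + 4*a - 2*sin(2*a)


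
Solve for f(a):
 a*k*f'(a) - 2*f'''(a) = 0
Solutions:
 f(a) = C1 + Integral(C2*airyai(2^(2/3)*a*k^(1/3)/2) + C3*airybi(2^(2/3)*a*k^(1/3)/2), a)


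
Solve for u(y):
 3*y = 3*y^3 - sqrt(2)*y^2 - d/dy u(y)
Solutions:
 u(y) = C1 + 3*y^4/4 - sqrt(2)*y^3/3 - 3*y^2/2


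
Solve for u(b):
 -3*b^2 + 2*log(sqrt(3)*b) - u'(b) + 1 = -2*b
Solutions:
 u(b) = C1 - b^3 + b^2 + 2*b*log(b) - b + b*log(3)


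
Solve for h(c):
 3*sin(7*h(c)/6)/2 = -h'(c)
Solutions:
 3*c/2 + 3*log(cos(7*h(c)/6) - 1)/7 - 3*log(cos(7*h(c)/6) + 1)/7 = C1


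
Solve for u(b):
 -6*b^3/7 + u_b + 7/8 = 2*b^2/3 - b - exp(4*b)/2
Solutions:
 u(b) = C1 + 3*b^4/14 + 2*b^3/9 - b^2/2 - 7*b/8 - exp(4*b)/8


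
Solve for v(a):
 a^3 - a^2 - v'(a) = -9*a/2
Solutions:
 v(a) = C1 + a^4/4 - a^3/3 + 9*a^2/4


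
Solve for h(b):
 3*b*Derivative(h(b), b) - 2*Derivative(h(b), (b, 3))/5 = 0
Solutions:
 h(b) = C1 + Integral(C2*airyai(15^(1/3)*2^(2/3)*b/2) + C3*airybi(15^(1/3)*2^(2/3)*b/2), b)


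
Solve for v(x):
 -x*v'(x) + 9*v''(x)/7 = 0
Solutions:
 v(x) = C1 + C2*erfi(sqrt(14)*x/6)


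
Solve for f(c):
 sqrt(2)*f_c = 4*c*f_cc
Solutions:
 f(c) = C1 + C2*c^(sqrt(2)/4 + 1)


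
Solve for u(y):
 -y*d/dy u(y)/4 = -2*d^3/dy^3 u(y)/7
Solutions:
 u(y) = C1 + Integral(C2*airyai(7^(1/3)*y/2) + C3*airybi(7^(1/3)*y/2), y)


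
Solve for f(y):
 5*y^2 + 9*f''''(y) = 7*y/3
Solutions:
 f(y) = C1 + C2*y + C3*y^2 + C4*y^3 - y^6/648 + 7*y^5/3240


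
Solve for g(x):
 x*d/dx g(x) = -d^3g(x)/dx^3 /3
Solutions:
 g(x) = C1 + Integral(C2*airyai(-3^(1/3)*x) + C3*airybi(-3^(1/3)*x), x)


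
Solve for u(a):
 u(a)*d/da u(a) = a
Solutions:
 u(a) = -sqrt(C1 + a^2)
 u(a) = sqrt(C1 + a^2)


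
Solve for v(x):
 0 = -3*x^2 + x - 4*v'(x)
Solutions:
 v(x) = C1 - x^3/4 + x^2/8


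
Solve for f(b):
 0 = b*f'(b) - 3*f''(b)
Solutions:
 f(b) = C1 + C2*erfi(sqrt(6)*b/6)


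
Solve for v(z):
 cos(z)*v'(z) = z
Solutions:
 v(z) = C1 + Integral(z/cos(z), z)


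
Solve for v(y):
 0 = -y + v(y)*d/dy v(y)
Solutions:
 v(y) = -sqrt(C1 + y^2)
 v(y) = sqrt(C1 + y^2)


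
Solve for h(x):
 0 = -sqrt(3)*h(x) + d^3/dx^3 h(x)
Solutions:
 h(x) = C3*exp(3^(1/6)*x) + (C1*sin(3^(2/3)*x/2) + C2*cos(3^(2/3)*x/2))*exp(-3^(1/6)*x/2)


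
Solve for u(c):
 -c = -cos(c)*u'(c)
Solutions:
 u(c) = C1 + Integral(c/cos(c), c)


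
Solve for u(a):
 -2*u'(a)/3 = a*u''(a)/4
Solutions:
 u(a) = C1 + C2/a^(5/3)


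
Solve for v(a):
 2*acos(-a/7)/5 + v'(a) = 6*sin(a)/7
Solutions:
 v(a) = C1 - 2*a*acos(-a/7)/5 - 2*sqrt(49 - a^2)/5 - 6*cos(a)/7


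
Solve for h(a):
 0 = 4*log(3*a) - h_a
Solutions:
 h(a) = C1 + 4*a*log(a) - 4*a + a*log(81)


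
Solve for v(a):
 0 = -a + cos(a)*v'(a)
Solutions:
 v(a) = C1 + Integral(a/cos(a), a)


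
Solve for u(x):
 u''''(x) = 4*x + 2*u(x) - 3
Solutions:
 u(x) = C1*exp(-2^(1/4)*x) + C2*exp(2^(1/4)*x) + C3*sin(2^(1/4)*x) + C4*cos(2^(1/4)*x) - 2*x + 3/2


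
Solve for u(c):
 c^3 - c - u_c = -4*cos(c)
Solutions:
 u(c) = C1 + c^4/4 - c^2/2 + 4*sin(c)


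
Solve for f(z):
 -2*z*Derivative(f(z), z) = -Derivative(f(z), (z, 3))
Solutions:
 f(z) = C1 + Integral(C2*airyai(2^(1/3)*z) + C3*airybi(2^(1/3)*z), z)


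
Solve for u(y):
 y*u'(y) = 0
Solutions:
 u(y) = C1


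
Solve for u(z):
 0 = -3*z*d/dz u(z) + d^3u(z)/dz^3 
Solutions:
 u(z) = C1 + Integral(C2*airyai(3^(1/3)*z) + C3*airybi(3^(1/3)*z), z)


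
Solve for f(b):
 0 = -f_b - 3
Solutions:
 f(b) = C1 - 3*b


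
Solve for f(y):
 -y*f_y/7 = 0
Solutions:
 f(y) = C1


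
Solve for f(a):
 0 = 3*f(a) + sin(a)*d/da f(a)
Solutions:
 f(a) = C1*(cos(a) + 1)^(3/2)/(cos(a) - 1)^(3/2)


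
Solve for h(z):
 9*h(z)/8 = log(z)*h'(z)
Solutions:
 h(z) = C1*exp(9*li(z)/8)


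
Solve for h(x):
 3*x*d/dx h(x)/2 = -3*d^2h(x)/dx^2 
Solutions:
 h(x) = C1 + C2*erf(x/2)


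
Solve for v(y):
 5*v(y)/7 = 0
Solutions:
 v(y) = 0


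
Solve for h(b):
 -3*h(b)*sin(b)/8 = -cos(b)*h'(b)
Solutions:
 h(b) = C1/cos(b)^(3/8)


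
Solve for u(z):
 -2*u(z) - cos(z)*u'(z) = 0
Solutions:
 u(z) = C1*(sin(z) - 1)/(sin(z) + 1)


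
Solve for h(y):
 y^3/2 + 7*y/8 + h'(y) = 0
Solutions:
 h(y) = C1 - y^4/8 - 7*y^2/16


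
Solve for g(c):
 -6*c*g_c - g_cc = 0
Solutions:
 g(c) = C1 + C2*erf(sqrt(3)*c)


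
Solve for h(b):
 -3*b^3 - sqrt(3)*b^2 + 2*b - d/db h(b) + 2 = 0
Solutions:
 h(b) = C1 - 3*b^4/4 - sqrt(3)*b^3/3 + b^2 + 2*b


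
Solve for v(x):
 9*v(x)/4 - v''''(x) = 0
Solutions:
 v(x) = C1*exp(-sqrt(6)*x/2) + C2*exp(sqrt(6)*x/2) + C3*sin(sqrt(6)*x/2) + C4*cos(sqrt(6)*x/2)


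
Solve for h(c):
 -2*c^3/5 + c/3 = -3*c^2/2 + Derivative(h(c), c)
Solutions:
 h(c) = C1 - c^4/10 + c^3/2 + c^2/6


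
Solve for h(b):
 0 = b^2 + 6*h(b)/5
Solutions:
 h(b) = -5*b^2/6


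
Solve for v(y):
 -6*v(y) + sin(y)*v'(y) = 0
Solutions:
 v(y) = C1*(cos(y)^3 - 3*cos(y)^2 + 3*cos(y) - 1)/(cos(y)^3 + 3*cos(y)^2 + 3*cos(y) + 1)


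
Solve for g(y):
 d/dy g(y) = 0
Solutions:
 g(y) = C1


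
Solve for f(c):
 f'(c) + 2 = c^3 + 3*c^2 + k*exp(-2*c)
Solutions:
 f(c) = C1 + c^4/4 + c^3 - 2*c - k*exp(-2*c)/2


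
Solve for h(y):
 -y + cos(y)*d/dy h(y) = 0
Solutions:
 h(y) = C1 + Integral(y/cos(y), y)


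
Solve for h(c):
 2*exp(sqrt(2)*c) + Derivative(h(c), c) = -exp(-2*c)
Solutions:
 h(c) = C1 - sqrt(2)*exp(sqrt(2)*c) + exp(-2*c)/2


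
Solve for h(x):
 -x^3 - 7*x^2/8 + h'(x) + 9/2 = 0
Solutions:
 h(x) = C1 + x^4/4 + 7*x^3/24 - 9*x/2


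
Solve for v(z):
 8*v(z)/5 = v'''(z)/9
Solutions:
 v(z) = C3*exp(2*15^(2/3)*z/5) + (C1*sin(3*3^(1/6)*5^(2/3)*z/5) + C2*cos(3*3^(1/6)*5^(2/3)*z/5))*exp(-15^(2/3)*z/5)


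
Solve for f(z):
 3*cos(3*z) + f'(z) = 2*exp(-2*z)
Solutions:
 f(z) = C1 - sin(3*z) - exp(-2*z)


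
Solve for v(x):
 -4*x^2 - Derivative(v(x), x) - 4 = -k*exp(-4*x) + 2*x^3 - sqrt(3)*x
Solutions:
 v(x) = C1 - k*exp(-4*x)/4 - x^4/2 - 4*x^3/3 + sqrt(3)*x^2/2 - 4*x


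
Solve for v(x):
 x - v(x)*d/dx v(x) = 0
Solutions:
 v(x) = -sqrt(C1 + x^2)
 v(x) = sqrt(C1 + x^2)


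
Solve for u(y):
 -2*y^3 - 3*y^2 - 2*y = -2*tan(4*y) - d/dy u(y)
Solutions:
 u(y) = C1 + y^4/2 + y^3 + y^2 + log(cos(4*y))/2


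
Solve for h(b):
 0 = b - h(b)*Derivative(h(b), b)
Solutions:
 h(b) = -sqrt(C1 + b^2)
 h(b) = sqrt(C1 + b^2)


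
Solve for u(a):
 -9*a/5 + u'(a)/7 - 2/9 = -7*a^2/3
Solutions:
 u(a) = C1 - 49*a^3/9 + 63*a^2/10 + 14*a/9


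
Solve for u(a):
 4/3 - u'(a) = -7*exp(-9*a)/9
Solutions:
 u(a) = C1 + 4*a/3 - 7*exp(-9*a)/81


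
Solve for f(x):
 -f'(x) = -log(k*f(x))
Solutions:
 li(k*f(x))/k = C1 + x


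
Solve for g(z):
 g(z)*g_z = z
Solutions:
 g(z) = -sqrt(C1 + z^2)
 g(z) = sqrt(C1 + z^2)


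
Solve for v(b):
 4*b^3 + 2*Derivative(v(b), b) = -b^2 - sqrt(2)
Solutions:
 v(b) = C1 - b^4/2 - b^3/6 - sqrt(2)*b/2


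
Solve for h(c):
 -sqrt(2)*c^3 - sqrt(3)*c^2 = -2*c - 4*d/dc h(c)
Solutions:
 h(c) = C1 + sqrt(2)*c^4/16 + sqrt(3)*c^3/12 - c^2/4


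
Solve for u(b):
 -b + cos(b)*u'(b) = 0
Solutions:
 u(b) = C1 + Integral(b/cos(b), b)


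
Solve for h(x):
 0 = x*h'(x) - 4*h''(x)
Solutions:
 h(x) = C1 + C2*erfi(sqrt(2)*x/4)


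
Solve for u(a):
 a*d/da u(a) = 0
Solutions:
 u(a) = C1


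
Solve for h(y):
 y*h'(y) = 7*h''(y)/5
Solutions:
 h(y) = C1 + C2*erfi(sqrt(70)*y/14)


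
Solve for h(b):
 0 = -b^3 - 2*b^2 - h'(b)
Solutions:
 h(b) = C1 - b^4/4 - 2*b^3/3


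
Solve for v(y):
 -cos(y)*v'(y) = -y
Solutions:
 v(y) = C1 + Integral(y/cos(y), y)


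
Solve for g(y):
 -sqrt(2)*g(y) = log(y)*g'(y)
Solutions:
 g(y) = C1*exp(-sqrt(2)*li(y))


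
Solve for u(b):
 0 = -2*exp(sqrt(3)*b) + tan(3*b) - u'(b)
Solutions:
 u(b) = C1 - 2*sqrt(3)*exp(sqrt(3)*b)/3 - log(cos(3*b))/3


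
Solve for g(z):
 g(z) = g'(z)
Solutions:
 g(z) = C1*exp(z)


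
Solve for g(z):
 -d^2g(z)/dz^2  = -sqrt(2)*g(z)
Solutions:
 g(z) = C1*exp(-2^(1/4)*z) + C2*exp(2^(1/4)*z)


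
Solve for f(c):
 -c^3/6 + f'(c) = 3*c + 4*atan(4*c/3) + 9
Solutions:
 f(c) = C1 + c^4/24 + 3*c^2/2 + 4*c*atan(4*c/3) + 9*c - 3*log(16*c^2 + 9)/2


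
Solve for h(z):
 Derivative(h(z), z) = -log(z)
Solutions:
 h(z) = C1 - z*log(z) + z


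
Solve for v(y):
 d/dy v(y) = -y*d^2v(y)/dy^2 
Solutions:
 v(y) = C1 + C2*log(y)


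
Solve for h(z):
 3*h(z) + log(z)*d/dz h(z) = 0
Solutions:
 h(z) = C1*exp(-3*li(z))


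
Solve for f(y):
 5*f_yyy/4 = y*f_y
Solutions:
 f(y) = C1 + Integral(C2*airyai(10^(2/3)*y/5) + C3*airybi(10^(2/3)*y/5), y)


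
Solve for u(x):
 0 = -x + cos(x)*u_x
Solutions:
 u(x) = C1 + Integral(x/cos(x), x)


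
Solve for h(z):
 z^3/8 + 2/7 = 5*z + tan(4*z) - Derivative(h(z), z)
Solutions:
 h(z) = C1 - z^4/32 + 5*z^2/2 - 2*z/7 - log(cos(4*z))/4


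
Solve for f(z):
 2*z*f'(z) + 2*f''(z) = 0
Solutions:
 f(z) = C1 + C2*erf(sqrt(2)*z/2)


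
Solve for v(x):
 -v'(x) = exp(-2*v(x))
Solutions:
 v(x) = log(-sqrt(C1 - 2*x))
 v(x) = log(C1 - 2*x)/2


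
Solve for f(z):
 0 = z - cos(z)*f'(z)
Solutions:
 f(z) = C1 + Integral(z/cos(z), z)


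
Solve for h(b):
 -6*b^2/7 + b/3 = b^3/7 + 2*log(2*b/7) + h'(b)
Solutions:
 h(b) = C1 - b^4/28 - 2*b^3/7 + b^2/6 - 2*b*log(b) + 2*b + b*log(49/4)


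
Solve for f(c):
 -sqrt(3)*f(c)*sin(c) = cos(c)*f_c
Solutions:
 f(c) = C1*cos(c)^(sqrt(3))


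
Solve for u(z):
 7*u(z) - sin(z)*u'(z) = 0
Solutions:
 u(z) = C1*sqrt(cos(z) - 1)*(cos(z)^3 - 3*cos(z)^2 + 3*cos(z) - 1)/(sqrt(cos(z) + 1)*(cos(z)^3 + 3*cos(z)^2 + 3*cos(z) + 1))


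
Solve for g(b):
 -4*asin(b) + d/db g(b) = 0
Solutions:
 g(b) = C1 + 4*b*asin(b) + 4*sqrt(1 - b^2)


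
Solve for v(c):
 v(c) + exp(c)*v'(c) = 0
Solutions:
 v(c) = C1*exp(exp(-c))


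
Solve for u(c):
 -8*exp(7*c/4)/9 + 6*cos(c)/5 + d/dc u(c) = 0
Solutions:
 u(c) = C1 + 32*exp(7*c/4)/63 - 6*sin(c)/5


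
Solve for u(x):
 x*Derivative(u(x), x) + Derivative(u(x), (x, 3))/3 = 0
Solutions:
 u(x) = C1 + Integral(C2*airyai(-3^(1/3)*x) + C3*airybi(-3^(1/3)*x), x)


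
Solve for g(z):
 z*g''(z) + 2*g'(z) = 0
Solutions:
 g(z) = C1 + C2/z


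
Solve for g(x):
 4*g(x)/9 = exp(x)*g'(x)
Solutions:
 g(x) = C1*exp(-4*exp(-x)/9)


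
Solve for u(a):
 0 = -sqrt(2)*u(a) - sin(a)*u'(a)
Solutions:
 u(a) = C1*(cos(a) + 1)^(sqrt(2)/2)/(cos(a) - 1)^(sqrt(2)/2)


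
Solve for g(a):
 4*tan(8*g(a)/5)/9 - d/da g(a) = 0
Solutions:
 g(a) = -5*asin(C1*exp(32*a/45))/8 + 5*pi/8
 g(a) = 5*asin(C1*exp(32*a/45))/8


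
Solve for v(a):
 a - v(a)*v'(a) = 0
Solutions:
 v(a) = -sqrt(C1 + a^2)
 v(a) = sqrt(C1 + a^2)


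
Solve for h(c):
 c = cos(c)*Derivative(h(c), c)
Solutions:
 h(c) = C1 + Integral(c/cos(c), c)


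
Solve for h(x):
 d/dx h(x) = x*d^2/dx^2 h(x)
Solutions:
 h(x) = C1 + C2*x^2


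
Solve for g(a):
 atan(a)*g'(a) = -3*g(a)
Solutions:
 g(a) = C1*exp(-3*Integral(1/atan(a), a))


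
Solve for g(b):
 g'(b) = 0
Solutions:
 g(b) = C1


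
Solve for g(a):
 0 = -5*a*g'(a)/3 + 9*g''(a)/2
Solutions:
 g(a) = C1 + C2*erfi(sqrt(15)*a/9)


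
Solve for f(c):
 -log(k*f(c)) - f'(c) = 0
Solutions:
 li(k*f(c))/k = C1 - c


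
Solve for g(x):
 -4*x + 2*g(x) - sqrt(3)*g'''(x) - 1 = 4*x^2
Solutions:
 g(x) = C3*exp(2^(1/3)*3^(5/6)*x/3) + 2*x^2 + 2*x + (C1*sin(6^(1/3)*x/2) + C2*cos(6^(1/3)*x/2))*exp(-2^(1/3)*3^(5/6)*x/6) + 1/2


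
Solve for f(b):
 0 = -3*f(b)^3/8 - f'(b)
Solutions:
 f(b) = -2*sqrt(-1/(C1 - 3*b))
 f(b) = 2*sqrt(-1/(C1 - 3*b))


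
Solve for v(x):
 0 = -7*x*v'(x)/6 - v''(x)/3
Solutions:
 v(x) = C1 + C2*erf(sqrt(7)*x/2)


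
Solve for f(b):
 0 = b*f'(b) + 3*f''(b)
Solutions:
 f(b) = C1 + C2*erf(sqrt(6)*b/6)


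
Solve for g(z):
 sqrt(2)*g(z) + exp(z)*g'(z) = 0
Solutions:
 g(z) = C1*exp(sqrt(2)*exp(-z))


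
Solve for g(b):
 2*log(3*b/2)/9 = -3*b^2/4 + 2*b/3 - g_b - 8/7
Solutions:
 g(b) = C1 - b^3/4 + b^2/3 - 2*b*log(b)/9 - 58*b/63 - 2*b*log(3)/9 + 2*b*log(2)/9


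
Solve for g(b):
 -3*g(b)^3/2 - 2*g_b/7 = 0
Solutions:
 g(b) = -sqrt(2)*sqrt(-1/(C1 - 21*b))
 g(b) = sqrt(2)*sqrt(-1/(C1 - 21*b))


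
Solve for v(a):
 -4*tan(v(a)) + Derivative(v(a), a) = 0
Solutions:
 v(a) = pi - asin(C1*exp(4*a))
 v(a) = asin(C1*exp(4*a))


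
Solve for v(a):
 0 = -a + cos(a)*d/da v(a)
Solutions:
 v(a) = C1 + Integral(a/cos(a), a)


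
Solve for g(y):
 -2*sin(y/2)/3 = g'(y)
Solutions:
 g(y) = C1 + 4*cos(y/2)/3


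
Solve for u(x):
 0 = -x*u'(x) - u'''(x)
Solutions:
 u(x) = C1 + Integral(C2*airyai(-x) + C3*airybi(-x), x)


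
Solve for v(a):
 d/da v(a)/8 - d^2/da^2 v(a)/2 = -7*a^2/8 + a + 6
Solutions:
 v(a) = C1 + C2*exp(a/4) - 7*a^3/3 - 24*a^2 - 144*a


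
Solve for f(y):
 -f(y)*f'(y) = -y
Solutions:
 f(y) = -sqrt(C1 + y^2)
 f(y) = sqrt(C1 + y^2)


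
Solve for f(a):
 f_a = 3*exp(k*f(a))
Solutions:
 f(a) = Piecewise((log(-1/(C1*k + 3*a*k))/k, Ne(k, 0)), (nan, True))
 f(a) = Piecewise((C1 + 3*a, Eq(k, 0)), (nan, True))


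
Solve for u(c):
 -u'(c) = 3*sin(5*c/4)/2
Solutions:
 u(c) = C1 + 6*cos(5*c/4)/5


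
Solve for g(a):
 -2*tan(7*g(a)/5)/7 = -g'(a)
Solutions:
 g(a) = -5*asin(C1*exp(2*a/5))/7 + 5*pi/7
 g(a) = 5*asin(C1*exp(2*a/5))/7


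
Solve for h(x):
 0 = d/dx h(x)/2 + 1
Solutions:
 h(x) = C1 - 2*x


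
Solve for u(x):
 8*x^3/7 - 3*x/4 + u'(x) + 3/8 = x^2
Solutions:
 u(x) = C1 - 2*x^4/7 + x^3/3 + 3*x^2/8 - 3*x/8


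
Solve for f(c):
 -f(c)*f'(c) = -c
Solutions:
 f(c) = -sqrt(C1 + c^2)
 f(c) = sqrt(C1 + c^2)


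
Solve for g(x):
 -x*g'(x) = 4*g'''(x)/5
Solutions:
 g(x) = C1 + Integral(C2*airyai(-10^(1/3)*x/2) + C3*airybi(-10^(1/3)*x/2), x)


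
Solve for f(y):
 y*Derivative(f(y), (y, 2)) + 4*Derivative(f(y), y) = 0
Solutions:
 f(y) = C1 + C2/y^3


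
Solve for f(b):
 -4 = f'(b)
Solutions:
 f(b) = C1 - 4*b


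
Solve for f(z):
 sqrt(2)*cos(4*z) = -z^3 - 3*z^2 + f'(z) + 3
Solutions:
 f(z) = C1 + z^4/4 + z^3 - 3*z + sqrt(2)*sin(4*z)/4


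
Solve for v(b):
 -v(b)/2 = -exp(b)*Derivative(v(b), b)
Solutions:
 v(b) = C1*exp(-exp(-b)/2)


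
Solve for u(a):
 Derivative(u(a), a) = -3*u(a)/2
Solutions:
 u(a) = C1*exp(-3*a/2)


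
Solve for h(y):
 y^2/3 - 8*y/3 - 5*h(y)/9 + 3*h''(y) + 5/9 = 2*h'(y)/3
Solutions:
 h(y) = C1*exp(-y/3) + C2*exp(5*y/9) + 3*y^2/5 - 156*y/25 + 1871/125


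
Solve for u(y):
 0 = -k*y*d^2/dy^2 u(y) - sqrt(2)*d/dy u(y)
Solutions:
 u(y) = C1 + y^(((re(k) - sqrt(2))*re(k) + im(k)^2)/(re(k)^2 + im(k)^2))*(C2*sin(sqrt(2)*log(y)*Abs(im(k))/(re(k)^2 + im(k)^2)) + C3*cos(sqrt(2)*log(y)*im(k)/(re(k)^2 + im(k)^2)))


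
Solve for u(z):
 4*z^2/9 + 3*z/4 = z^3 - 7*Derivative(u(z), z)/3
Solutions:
 u(z) = C1 + 3*z^4/28 - 4*z^3/63 - 9*z^2/56


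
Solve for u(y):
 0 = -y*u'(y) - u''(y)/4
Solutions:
 u(y) = C1 + C2*erf(sqrt(2)*y)


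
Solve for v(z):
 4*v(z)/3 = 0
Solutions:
 v(z) = 0


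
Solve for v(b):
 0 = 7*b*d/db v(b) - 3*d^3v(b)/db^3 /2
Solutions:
 v(b) = C1 + Integral(C2*airyai(14^(1/3)*3^(2/3)*b/3) + C3*airybi(14^(1/3)*3^(2/3)*b/3), b)


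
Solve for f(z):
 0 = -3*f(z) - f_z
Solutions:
 f(z) = C1*exp(-3*z)


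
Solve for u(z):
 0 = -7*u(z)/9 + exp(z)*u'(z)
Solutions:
 u(z) = C1*exp(-7*exp(-z)/9)


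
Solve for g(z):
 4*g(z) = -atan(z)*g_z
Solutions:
 g(z) = C1*exp(-4*Integral(1/atan(z), z))


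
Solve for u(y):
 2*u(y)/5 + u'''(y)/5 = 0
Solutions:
 u(y) = C3*exp(-2^(1/3)*y) + (C1*sin(2^(1/3)*sqrt(3)*y/2) + C2*cos(2^(1/3)*sqrt(3)*y/2))*exp(2^(1/3)*y/2)


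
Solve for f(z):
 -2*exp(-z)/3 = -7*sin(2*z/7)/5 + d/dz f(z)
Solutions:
 f(z) = C1 - 49*cos(2*z/7)/10 + 2*exp(-z)/3


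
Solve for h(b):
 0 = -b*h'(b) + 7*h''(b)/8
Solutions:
 h(b) = C1 + C2*erfi(2*sqrt(7)*b/7)


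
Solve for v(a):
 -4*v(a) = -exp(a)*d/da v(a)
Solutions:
 v(a) = C1*exp(-4*exp(-a))


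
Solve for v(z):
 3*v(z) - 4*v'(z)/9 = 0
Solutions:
 v(z) = C1*exp(27*z/4)


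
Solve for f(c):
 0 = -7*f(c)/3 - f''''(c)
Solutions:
 f(c) = (C1*sin(sqrt(2)*3^(3/4)*7^(1/4)*c/6) + C2*cos(sqrt(2)*3^(3/4)*7^(1/4)*c/6))*exp(-sqrt(2)*3^(3/4)*7^(1/4)*c/6) + (C3*sin(sqrt(2)*3^(3/4)*7^(1/4)*c/6) + C4*cos(sqrt(2)*3^(3/4)*7^(1/4)*c/6))*exp(sqrt(2)*3^(3/4)*7^(1/4)*c/6)


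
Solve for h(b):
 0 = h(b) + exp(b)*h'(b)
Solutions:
 h(b) = C1*exp(exp(-b))


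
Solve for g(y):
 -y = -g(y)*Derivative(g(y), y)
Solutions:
 g(y) = -sqrt(C1 + y^2)
 g(y) = sqrt(C1 + y^2)


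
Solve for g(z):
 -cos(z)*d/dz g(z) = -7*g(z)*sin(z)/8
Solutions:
 g(z) = C1/cos(z)^(7/8)


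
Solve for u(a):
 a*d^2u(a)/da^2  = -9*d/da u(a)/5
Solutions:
 u(a) = C1 + C2/a^(4/5)


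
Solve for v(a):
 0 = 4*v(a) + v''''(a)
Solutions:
 v(a) = (C1*sin(a) + C2*cos(a))*exp(-a) + (C3*sin(a) + C4*cos(a))*exp(a)


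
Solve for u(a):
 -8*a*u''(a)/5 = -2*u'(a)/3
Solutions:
 u(a) = C1 + C2*a^(17/12)


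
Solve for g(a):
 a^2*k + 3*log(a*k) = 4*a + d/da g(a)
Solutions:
 g(a) = C1 + a^3*k/3 - 2*a^2 + 3*a*log(a*k) - 3*a


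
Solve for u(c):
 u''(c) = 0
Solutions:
 u(c) = C1 + C2*c


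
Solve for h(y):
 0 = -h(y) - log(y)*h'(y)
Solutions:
 h(y) = C1*exp(-li(y))


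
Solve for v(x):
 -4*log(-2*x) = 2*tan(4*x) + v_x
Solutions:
 v(x) = C1 - 4*x*log(-x) - 4*x*log(2) + 4*x + log(cos(4*x))/2


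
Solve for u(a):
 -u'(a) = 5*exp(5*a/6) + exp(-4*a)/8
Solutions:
 u(a) = C1 - 6*exp(5*a/6) + exp(-4*a)/32


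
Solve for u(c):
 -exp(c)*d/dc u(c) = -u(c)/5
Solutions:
 u(c) = C1*exp(-exp(-c)/5)


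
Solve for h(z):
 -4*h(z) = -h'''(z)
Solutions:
 h(z) = C3*exp(2^(2/3)*z) + (C1*sin(2^(2/3)*sqrt(3)*z/2) + C2*cos(2^(2/3)*sqrt(3)*z/2))*exp(-2^(2/3)*z/2)


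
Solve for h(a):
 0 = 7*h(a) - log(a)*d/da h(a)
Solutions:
 h(a) = C1*exp(7*li(a))


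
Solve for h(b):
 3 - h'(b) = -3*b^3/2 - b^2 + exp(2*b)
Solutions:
 h(b) = C1 + 3*b^4/8 + b^3/3 + 3*b - exp(2*b)/2


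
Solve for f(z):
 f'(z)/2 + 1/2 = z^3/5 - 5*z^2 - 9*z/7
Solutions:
 f(z) = C1 + z^4/10 - 10*z^3/3 - 9*z^2/7 - z


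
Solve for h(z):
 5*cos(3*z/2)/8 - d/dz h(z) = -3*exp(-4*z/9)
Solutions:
 h(z) = C1 + 5*sin(3*z/2)/12 - 27*exp(-4*z/9)/4


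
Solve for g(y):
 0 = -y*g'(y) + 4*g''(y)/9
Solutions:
 g(y) = C1 + C2*erfi(3*sqrt(2)*y/4)


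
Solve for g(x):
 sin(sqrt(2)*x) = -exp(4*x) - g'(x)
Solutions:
 g(x) = C1 - exp(4*x)/4 + sqrt(2)*cos(sqrt(2)*x)/2


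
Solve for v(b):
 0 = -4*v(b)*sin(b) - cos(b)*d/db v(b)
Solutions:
 v(b) = C1*cos(b)^4


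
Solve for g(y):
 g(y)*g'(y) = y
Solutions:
 g(y) = -sqrt(C1 + y^2)
 g(y) = sqrt(C1 + y^2)


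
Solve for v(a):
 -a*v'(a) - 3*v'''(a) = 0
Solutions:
 v(a) = C1 + Integral(C2*airyai(-3^(2/3)*a/3) + C3*airybi(-3^(2/3)*a/3), a)


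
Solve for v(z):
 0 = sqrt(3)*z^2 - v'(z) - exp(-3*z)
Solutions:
 v(z) = C1 + sqrt(3)*z^3/3 + exp(-3*z)/3


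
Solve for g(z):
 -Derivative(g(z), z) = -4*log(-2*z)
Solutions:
 g(z) = C1 + 4*z*log(-z) + 4*z*(-1 + log(2))


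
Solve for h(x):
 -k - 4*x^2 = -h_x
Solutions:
 h(x) = C1 + k*x + 4*x^3/3


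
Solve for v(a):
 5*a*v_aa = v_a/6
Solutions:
 v(a) = C1 + C2*a^(31/30)


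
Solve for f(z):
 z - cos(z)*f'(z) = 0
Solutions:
 f(z) = C1 + Integral(z/cos(z), z)


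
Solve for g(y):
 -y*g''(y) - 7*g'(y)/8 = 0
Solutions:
 g(y) = C1 + C2*y^(1/8)


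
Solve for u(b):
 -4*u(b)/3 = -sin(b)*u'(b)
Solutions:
 u(b) = C1*(cos(b) - 1)^(2/3)/(cos(b) + 1)^(2/3)


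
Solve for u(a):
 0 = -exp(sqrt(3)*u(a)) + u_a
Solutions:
 u(a) = sqrt(3)*(2*log(-1/(C1 + a)) - log(3))/6


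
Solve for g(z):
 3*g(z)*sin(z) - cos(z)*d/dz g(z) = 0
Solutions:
 g(z) = C1/cos(z)^3


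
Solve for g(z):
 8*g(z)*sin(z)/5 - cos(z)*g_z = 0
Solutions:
 g(z) = C1/cos(z)^(8/5)


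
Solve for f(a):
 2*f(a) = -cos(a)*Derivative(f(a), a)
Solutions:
 f(a) = C1*(sin(a) - 1)/(sin(a) + 1)


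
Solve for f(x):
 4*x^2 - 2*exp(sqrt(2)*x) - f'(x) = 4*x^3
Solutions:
 f(x) = C1 - x^4 + 4*x^3/3 - sqrt(2)*exp(sqrt(2)*x)


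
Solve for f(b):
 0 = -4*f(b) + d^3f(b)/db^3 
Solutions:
 f(b) = C3*exp(2^(2/3)*b) + (C1*sin(2^(2/3)*sqrt(3)*b/2) + C2*cos(2^(2/3)*sqrt(3)*b/2))*exp(-2^(2/3)*b/2)


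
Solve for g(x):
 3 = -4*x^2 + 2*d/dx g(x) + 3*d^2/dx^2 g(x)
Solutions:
 g(x) = C1 + C2*exp(-2*x/3) + 2*x^3/3 - 3*x^2 + 21*x/2


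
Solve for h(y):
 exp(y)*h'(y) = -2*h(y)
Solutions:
 h(y) = C1*exp(2*exp(-y))


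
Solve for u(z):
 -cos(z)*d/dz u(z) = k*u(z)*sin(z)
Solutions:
 u(z) = C1*exp(k*log(cos(z)))


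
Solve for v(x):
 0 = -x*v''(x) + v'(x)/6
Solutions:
 v(x) = C1 + C2*x^(7/6)


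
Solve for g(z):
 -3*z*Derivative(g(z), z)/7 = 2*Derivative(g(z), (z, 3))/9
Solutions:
 g(z) = C1 + Integral(C2*airyai(-3*14^(2/3)*z/14) + C3*airybi(-3*14^(2/3)*z/14), z)


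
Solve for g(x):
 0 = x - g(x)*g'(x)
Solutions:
 g(x) = -sqrt(C1 + x^2)
 g(x) = sqrt(C1 + x^2)


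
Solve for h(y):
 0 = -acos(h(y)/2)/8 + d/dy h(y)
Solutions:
 Integral(1/acos(_y/2), (_y, h(y))) = C1 + y/8


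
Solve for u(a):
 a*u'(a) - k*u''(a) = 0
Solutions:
 u(a) = C1 + C2*erf(sqrt(2)*a*sqrt(-1/k)/2)/sqrt(-1/k)


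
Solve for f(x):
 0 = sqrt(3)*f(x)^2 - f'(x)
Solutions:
 f(x) = -1/(C1 + sqrt(3)*x)


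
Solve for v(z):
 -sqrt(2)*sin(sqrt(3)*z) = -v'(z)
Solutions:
 v(z) = C1 - sqrt(6)*cos(sqrt(3)*z)/3


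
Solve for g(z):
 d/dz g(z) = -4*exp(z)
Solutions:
 g(z) = C1 - 4*exp(z)


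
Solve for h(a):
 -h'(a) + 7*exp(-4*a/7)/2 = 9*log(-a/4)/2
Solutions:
 h(a) = C1 - 9*a*log(-a)/2 + a*(9/2 + 9*log(2)) - 49*exp(-4*a/7)/8


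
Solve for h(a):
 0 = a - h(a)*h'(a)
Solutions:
 h(a) = -sqrt(C1 + a^2)
 h(a) = sqrt(C1 + a^2)


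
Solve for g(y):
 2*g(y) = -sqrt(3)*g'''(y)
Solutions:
 g(y) = C3*exp(-2^(1/3)*3^(5/6)*y/3) + (C1*sin(6^(1/3)*y/2) + C2*cos(6^(1/3)*y/2))*exp(2^(1/3)*3^(5/6)*y/6)


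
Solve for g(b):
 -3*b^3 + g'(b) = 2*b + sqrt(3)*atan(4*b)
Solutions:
 g(b) = C1 + 3*b^4/4 + b^2 + sqrt(3)*(b*atan(4*b) - log(16*b^2 + 1)/8)


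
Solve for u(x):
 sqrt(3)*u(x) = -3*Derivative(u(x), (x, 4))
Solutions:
 u(x) = (C1*sin(sqrt(2)*3^(7/8)*x/6) + C2*cos(sqrt(2)*3^(7/8)*x/6))*exp(-sqrt(2)*3^(7/8)*x/6) + (C3*sin(sqrt(2)*3^(7/8)*x/6) + C4*cos(sqrt(2)*3^(7/8)*x/6))*exp(sqrt(2)*3^(7/8)*x/6)


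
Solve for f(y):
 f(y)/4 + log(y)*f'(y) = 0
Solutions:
 f(y) = C1*exp(-li(y)/4)


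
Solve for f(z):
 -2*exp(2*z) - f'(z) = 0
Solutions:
 f(z) = C1 - exp(2*z)


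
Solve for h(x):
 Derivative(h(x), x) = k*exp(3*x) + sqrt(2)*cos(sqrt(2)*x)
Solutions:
 h(x) = C1 + k*exp(3*x)/3 + sin(sqrt(2)*x)


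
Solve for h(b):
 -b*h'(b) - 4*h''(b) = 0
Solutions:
 h(b) = C1 + C2*erf(sqrt(2)*b/4)


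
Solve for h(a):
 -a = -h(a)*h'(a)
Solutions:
 h(a) = -sqrt(C1 + a^2)
 h(a) = sqrt(C1 + a^2)


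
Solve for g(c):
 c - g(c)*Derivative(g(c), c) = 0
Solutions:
 g(c) = -sqrt(C1 + c^2)
 g(c) = sqrt(C1 + c^2)


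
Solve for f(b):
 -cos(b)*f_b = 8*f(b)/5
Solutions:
 f(b) = C1*(sin(b) - 1)^(4/5)/(sin(b) + 1)^(4/5)


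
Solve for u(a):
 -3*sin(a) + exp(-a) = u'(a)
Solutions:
 u(a) = C1 + 3*cos(a) - exp(-a)


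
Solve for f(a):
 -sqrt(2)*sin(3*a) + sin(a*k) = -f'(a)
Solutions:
 f(a) = C1 - sqrt(2)*cos(3*a)/3 + cos(a*k)/k


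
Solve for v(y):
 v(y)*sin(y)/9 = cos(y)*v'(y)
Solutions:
 v(y) = C1/cos(y)^(1/9)


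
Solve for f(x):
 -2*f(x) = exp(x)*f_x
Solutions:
 f(x) = C1*exp(2*exp(-x))


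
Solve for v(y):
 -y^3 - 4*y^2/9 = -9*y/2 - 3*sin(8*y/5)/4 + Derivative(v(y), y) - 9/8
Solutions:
 v(y) = C1 - y^4/4 - 4*y^3/27 + 9*y^2/4 + 9*y/8 - 15*cos(8*y/5)/32


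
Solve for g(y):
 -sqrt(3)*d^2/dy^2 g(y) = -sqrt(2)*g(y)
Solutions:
 g(y) = C1*exp(-2^(1/4)*3^(3/4)*y/3) + C2*exp(2^(1/4)*3^(3/4)*y/3)


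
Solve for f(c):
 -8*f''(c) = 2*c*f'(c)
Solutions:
 f(c) = C1 + C2*erf(sqrt(2)*c/4)


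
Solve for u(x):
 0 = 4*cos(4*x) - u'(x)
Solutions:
 u(x) = C1 + sin(4*x)


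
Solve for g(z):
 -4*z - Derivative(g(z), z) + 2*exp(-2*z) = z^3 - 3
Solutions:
 g(z) = C1 - z^4/4 - 2*z^2 + 3*z - exp(-2*z)


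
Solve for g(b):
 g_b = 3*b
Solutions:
 g(b) = C1 + 3*b^2/2


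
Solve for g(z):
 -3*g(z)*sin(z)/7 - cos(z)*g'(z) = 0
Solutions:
 g(z) = C1*cos(z)^(3/7)


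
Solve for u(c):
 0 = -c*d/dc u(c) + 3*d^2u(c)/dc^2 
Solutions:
 u(c) = C1 + C2*erfi(sqrt(6)*c/6)
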